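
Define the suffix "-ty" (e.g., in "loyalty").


Suffix: -ty
Example: loyalty (loyal + -ty)
Meaning = quality of


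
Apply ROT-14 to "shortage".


Word: "shortage"
Shift: 14
Each letter → (letter + shift) mod 26:
  's' (18) + 14 = 6 → 'g'
  'h' (7) + 14 = 21 → 'v'
  'o' (14) + 14 = 2 → 'c'
  'r' (17) + 14 = 5 → 'f'
  't' (19) + 14 = 7 → 'h'
  'a' (0) + 14 = 14 → 'o'
  'g' (6) + 14 = 20 → 'u'
  'e' (4) + 14 = 18 → 's'
Result = "gvcfhous"


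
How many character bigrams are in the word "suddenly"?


Word: "suddenly" (length 8)
Number of 2-grams = length - 2 + 1 = 8 - 2 + 1
= 7


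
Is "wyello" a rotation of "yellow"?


Word: "yellow", Candidate: "wyello"
Method: check if candidate is substring of word+word
"yellowyellow" contains "wyello"? Yes
Is rotation = Yes


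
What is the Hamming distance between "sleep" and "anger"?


Comparing character by character (same length = 5):
  Pos 0: 's' vs 'a' !=
  Pos 1: 'l' vs 'n' !=
  Pos 2: 'e' vs 'g' !=
  Pos 3: 'e' vs 'e' =
  Pos 4: 'p' vs 'r' !=
Hamming distance = 4


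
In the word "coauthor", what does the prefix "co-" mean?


Prefix: co-
As in: coauthor -> co- + author
Meaning = together


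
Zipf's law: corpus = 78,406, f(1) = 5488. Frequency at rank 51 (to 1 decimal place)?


Zipf's law: f(r) = f(1) / r
f(1) = 5488
f(51) = 5488 / 51
= 107.6 occurrences


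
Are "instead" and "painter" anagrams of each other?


Word 1: "instead" → sorted: adeinst
Word 2: "painter" → sorted: aeinprt
Same letters? adeinst != aeinprt
Anagram = No


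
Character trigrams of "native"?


Word: "native" (length 6)
Number of trigrams = 6 - 3 + 1 = 4
  Position 0: "nat"
  Position 1: "ati"
  Position 2: "tiv"
  Position 3: "ive"
Trigrams = "nat", "ati", "tiv", "ive"


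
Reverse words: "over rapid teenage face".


Original: "over rapid teenage face"
Words (1..n): over | rapid | teenage | face
Reversed (n..1): face | teenage | rapid | over
Result = "face teenage rapid over"


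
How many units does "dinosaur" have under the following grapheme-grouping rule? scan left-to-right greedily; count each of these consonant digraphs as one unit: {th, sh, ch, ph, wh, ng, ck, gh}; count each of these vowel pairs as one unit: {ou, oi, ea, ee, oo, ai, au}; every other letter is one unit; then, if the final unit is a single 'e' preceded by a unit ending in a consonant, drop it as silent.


Word: "dinosaur" (8 letters)
Left-to-right scan:
  (1) 'd' (letter)
  (2) 'i' (letter)
  (3) 'n' (letter)
  (4) 'o' (letter)
  (5) 's' (letter)
  (6) 'au' (vowel-pair)
  (7) 'r' (letter)
Units from scan: 7
Sound units = 7 units


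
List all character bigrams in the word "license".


Word: "license" (length 7)
Number of bigrams = 7 - 2 + 1 = 6
  Position 0: "li"
  Position 1: "ic"
  Position 2: "ce"
  Position 3: "en"
  Position 4: "ns"
  Position 5: "se"
Bigrams = "li", "ic", "ce", "en", "ns", "se"


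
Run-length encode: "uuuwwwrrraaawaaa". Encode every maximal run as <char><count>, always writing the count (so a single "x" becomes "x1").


String: "uuuwwwrrraaawaaa"
Scanning for consecutive runs:
  'u' x 3
  'w' x 3
  'r' x 3
  'a' x 3
  'w' x 1
  'a' x 3
RLE = "u3w3r3a3w1a3"


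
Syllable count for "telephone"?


Word: "telephone"
Syllable breakdown: tel-e-phone
Counting: 3 parts
= 3 syllables


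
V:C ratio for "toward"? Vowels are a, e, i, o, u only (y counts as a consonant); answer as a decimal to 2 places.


Word: "toward"
Vowels (a,e,i,o,u): 2
Consonants: 4
Ratio = 2/4
= 0.50


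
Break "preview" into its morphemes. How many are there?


Word: "preview"
Morphemes: pre- | view
Each morpheme carries meaning
= 2 morphemes


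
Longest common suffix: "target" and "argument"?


Word 1: "target"
Word 2: "argument"
Comparing from end:
  Pos -1: 't' == 't'
  Pos -2: 'e' != 'n' (stop)
LCS = "t" (length 1)


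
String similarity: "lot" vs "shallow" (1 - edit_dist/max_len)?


Word 1: "lot" (length 3)
Word 2: "shallow" (length 7)
One optimal edit sequence:
  1. insert 's'  (+1)
  2. insert 'h'  (+1)
  3. insert 'a'  (+1)
  4. insert 'l'  (+1)
  5. keep 'l'
  6. keep 'o'
  7. substitute 't' -> 'w'  (+1)
Edit distance = 5
Max length = max(3, 7) = 7
Similarity = 1 - 5/7
= 0.2857


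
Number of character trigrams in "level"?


Word: "level" (length 5)
Number of 3-grams = length - 3 + 1 = 5 - 3 + 1
= 3


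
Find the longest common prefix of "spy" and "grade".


Word 1: "spy"
Word 2: "grade"
Comparing from start:
  Pos 0: 's' != 'g' (stop)
LCP = "" (length 0)


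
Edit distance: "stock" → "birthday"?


Word 1: "stock" (length 5)
Word 2: "birthday" (length 8)
One optimal edit sequence (insert/delete/substitute each cost 1):
  1. insert 'b'  (+1)
  2. insert 'i'  (+1)
  3. substitute 's' -> 'r'  (+1)
  4. keep 't'
  5. insert 'h'  (+1)
  6. substitute 'o' -> 'd'  (+1)
  7. substitute 'c' -> 'a'  (+1)
  8. substitute 'k' -> 'y'  (+1)
Total edit operations: 7
Edit distance = 7


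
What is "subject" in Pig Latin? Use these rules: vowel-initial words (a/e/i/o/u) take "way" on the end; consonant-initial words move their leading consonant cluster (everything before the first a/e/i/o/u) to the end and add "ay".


Word: "subject"
Starts with consonant(s) → move to end, add 'ay'
Consonant cluster: "s"
Pig Latin = "ubjectsay"


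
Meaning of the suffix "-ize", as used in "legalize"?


Suffix: -ize
Example: legalize = legal + -ize
Meaning = to make


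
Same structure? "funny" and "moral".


Pattern of "funny": [0, 1, 2, 2, 3]
Pattern of "moral": [0, 1, 2, 3, 4]
Patterns do not match
Same pattern = No


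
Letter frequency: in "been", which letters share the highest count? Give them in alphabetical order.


Word: "been"
Letter counts:
  'b': 1
  'e': 2
  'n': 1
Maximum count = 2
Most frequent = 'e' (2 times each)


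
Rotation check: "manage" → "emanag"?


Word: "manage", Candidate: "emanag"
Method: check if candidate is substring of word+word
"managemanage" contains "emanag"? Yes
Is rotation = Yes


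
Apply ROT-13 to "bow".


Word: "bow"
Shift: 13
Each letter → (letter + shift) mod 26:
  'b' (1) + 13 = 14 → 'o'
  'o' (14) + 13 = 1 → 'b'
  'w' (22) + 13 = 9 → 'j'
Result = "obj"


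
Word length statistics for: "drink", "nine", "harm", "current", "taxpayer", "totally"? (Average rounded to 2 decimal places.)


Lengths: "drink"=5, "nine"=4, "harm"=4, "current"=7, "taxpayer"=8, "totally"=7
Sum = 35, Count = 6
Average = 35/6 = 5.83
= avg=5.83, min=4, max=8


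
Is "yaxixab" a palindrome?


Word: "yaxixab"
Reversed: "baxixay"
Forward == Backward? yaxixab != baxixay
Palindrome = No


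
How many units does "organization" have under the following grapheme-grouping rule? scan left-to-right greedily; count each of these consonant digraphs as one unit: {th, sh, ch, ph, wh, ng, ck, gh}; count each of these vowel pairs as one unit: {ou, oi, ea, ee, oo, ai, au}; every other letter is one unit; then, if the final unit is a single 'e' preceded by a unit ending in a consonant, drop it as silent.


Word: "organization" (12 letters)
Left-to-right scan:
  (1) 'o' (letter)
  (2) 'r' (letter)
  (3) 'g' (letter)
  (4) 'a' (letter)
  (5) 'n' (letter)
  (6) 'i' (letter)
  (7) 'z' (letter)
  (8) 'a' (letter)
  (9) 't' (letter)
  (10) 'i' (letter)
  (11) 'o' (letter)
  (12) 'n' (letter)
Units from scan: 12
Sound units = 12 units


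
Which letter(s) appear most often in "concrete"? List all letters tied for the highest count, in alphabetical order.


Word: "concrete"
Letter counts:
  'c': 2
  'e': 2
  'n': 1
  'o': 1
  'r': 1
  't': 1
Maximum count = 2
Most frequent = 'c', 'e' (2 times each)


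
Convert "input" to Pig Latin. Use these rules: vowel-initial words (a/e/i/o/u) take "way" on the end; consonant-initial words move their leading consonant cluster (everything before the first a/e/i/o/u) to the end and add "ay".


Word: "input"
Starts with vowel → add 'way'
Pig Latin = "inputway"


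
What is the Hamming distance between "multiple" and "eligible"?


Comparing character by character (same length = 8):
  Pos 0: 'm' vs 'e' !=
  Pos 1: 'u' vs 'l' !=
  Pos 2: 'l' vs 'i' !=
  Pos 3: 't' vs 'g' !=
  Pos 4: 'i' vs 'i' =
  Pos 5: 'p' vs 'b' !=
  Pos 6: 'l' vs 'l' =
  Pos 7: 'e' vs 'e' =
Hamming distance = 5


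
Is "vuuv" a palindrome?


Word: "vuuv"
Reversed: "vuuv"
Forward == Backward? vuuv == vuuv
Palindrome = Yes


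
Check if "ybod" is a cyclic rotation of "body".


Word: "body", Candidate: "ybod"
Method: check if candidate is substring of word+word
"bodybody" contains "ybod"? Yes
Is rotation = Yes


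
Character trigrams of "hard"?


Word: "hard" (length 4)
Number of trigrams = 4 - 3 + 1 = 2
  Position 0: "har"
  Position 1: "ard"
Trigrams = "har", "ard"


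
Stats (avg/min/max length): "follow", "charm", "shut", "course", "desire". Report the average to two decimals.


Lengths: "follow"=6, "charm"=5, "shut"=4, "course"=6, "desire"=6
Sum = 27, Count = 5
Average = 27/5 = 5.40
= avg=5.40, min=4, max=6


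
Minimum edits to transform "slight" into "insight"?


Word 1: "slight" (length 6)
Word 2: "insight" (length 7)
One optimal edit sequence (insert/delete/substitute each cost 1):
  1. insert 'i'  (+1)
  2. substitute 's' -> 'n'  (+1)
  3. substitute 'l' -> 's'  (+1)
  4. keep 'i'
  5. keep 'g'
  6. keep 'h'
  7. keep 't'
Total edit operations: 3
Edit distance = 3


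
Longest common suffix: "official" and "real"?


Word 1: "official"
Word 2: "real"
Comparing from end:
  Pos -1: 'l' == 'l'
  Pos -2: 'a' == 'a'
  Pos -3: 'i' != 'e' (stop)
LCS = "al" (length 2)


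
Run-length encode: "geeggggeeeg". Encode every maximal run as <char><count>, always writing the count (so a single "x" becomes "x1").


String: "geeggggeeeg"
Scanning for consecutive runs:
  'g' x 1
  'e' x 2
  'g' x 4
  'e' x 3
  'g' x 1
RLE = "g1e2g4e3g1"


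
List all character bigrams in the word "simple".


Word: "simple" (length 6)
Number of bigrams = 6 - 2 + 1 = 5
  Position 0: "si"
  Position 1: "im"
  Position 2: "mp"
  Position 3: "pl"
  Position 4: "le"
Bigrams = "si", "im", "mp", "pl", "le"


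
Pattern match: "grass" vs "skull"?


Pattern of "grass": [0, 1, 2, 3, 3]
Pattern of "skull": [0, 1, 2, 3, 3]
Patterns match
Same pattern = Yes


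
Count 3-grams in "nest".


Word: "nest" (length 4)
Number of 3-grams = length - 3 + 1 = 4 - 3 + 1
= 2


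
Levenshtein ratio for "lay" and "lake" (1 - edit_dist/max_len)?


Word 1: "lay" (length 3)
Word 2: "lake" (length 4)
One optimal edit sequence:
  1. keep 'l'
  2. keep 'a'
  3. insert 'k'  (+1)
  4. substitute 'y' -> 'e'  (+1)
Edit distance = 2
Max length = max(3, 4) = 4
Similarity = 1 - 2/4
= 0.5000


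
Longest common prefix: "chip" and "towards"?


Word 1: "chip"
Word 2: "towards"
Comparing from start:
  Pos 0: 'c' != 't' (stop)
LCP = "" (length 0)


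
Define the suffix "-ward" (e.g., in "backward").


Suffix: -ward
Example: backward = back + -ward
Meaning = in the direction of


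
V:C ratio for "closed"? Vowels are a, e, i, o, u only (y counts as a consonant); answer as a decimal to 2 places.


Word: "closed"
Vowels (a,e,i,o,u): 2
Consonants: 4
Ratio = 2/4
= 0.50


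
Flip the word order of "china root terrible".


Original: "china root terrible"
Words (1..n): china | root | terrible
Reversed (n..1): terrible | root | china
Result = "terrible root china"


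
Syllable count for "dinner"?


Word: "dinner"
Syllable breakdown: din | ner
Counting: 2 parts
= 2 syllables


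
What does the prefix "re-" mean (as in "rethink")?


Prefix: re-
As in: rethink -> re- + think
Meaning = again


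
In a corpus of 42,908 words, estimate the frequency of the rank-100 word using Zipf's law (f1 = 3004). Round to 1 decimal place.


Zipf's law: f(r) = f(1) / r
f(1) = 3004
f(100) = 3004 / 100
= 30.0 occurrences


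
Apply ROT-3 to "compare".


Word: "compare"
Shift: 3
Each letter → (letter + shift) mod 26:
  'c' (2) + 3 = 5 → 'f'
  'o' (14) + 3 = 17 → 'r'
  'm' (12) + 3 = 15 → 'p'
  'p' (15) + 3 = 18 → 's'
  'a' (0) + 3 = 3 → 'd'
  'r' (17) + 3 = 20 → 'u'
  'e' (4) + 3 = 7 → 'h'
Result = "frpsduh"


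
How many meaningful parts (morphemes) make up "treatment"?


Word: "treatment"
Morphemes: treat + -ment
Each morpheme carries meaning
= 2 morphemes


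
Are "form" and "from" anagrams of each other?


Word 1: "form" → sorted: fmor
Word 2: "from" → sorted: fmor
Same letters? fmor == fmor
Anagram = Yes


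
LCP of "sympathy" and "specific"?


Word 1: "sympathy"
Word 2: "specific"
Comparing from start:
  Pos 0: 's' == 's'
  Pos 1: 'y' != 'p' (stop)
LCP = "s" (length 1)


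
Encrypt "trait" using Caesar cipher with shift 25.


Word: "trait"
Shift: 25
Each letter → (letter + shift) mod 26:
  't' (19) + 25 = 18 → 's'
  'r' (17) + 25 = 16 → 'q'
  'a' (0) + 25 = 25 → 'z'
  'i' (8) + 25 = 7 → 'h'
  't' (19) + 25 = 18 → 's'
Result = "sqzhs"


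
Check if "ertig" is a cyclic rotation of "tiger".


Word: "tiger", Candidate: "ertig"
Method: check if candidate is substring of word+word
"tigertiger" contains "ertig"? Yes
Is rotation = Yes


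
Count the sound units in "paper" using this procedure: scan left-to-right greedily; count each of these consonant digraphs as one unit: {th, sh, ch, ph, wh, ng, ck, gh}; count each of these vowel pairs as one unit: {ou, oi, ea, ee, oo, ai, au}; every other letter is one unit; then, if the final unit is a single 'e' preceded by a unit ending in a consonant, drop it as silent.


Word: "paper" (5 letters)
Left-to-right scan:
  1. 'p' (letter)
  2. 'a' (letter)
  3. 'p' (letter)
  4. 'e' (letter)
  5. 'r' (letter)
Units from scan: 5
Sound units = 5 units


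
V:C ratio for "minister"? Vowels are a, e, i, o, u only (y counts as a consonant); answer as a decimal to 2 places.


Word: "minister"
Vowels (a,e,i,o,u): 3
Consonants: 5
Ratio = 3/5
= 0.60


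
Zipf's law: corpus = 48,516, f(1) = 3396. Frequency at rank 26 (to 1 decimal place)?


Zipf's law: f(r) = f(1) / r
f(1) = 3396
f(26) = 3396 / 26
= 130.6 occurrences


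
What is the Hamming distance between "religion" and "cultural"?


Comparing character by character (same length = 8):
  Pos 0: 'r' vs 'c' !=
  Pos 1: 'e' vs 'u' !=
  Pos 2: 'l' vs 'l' =
  Pos 3: 'i' vs 't' !=
  Pos 4: 'g' vs 'u' !=
  Pos 5: 'i' vs 'r' !=
  Pos 6: 'o' vs 'a' !=
  Pos 7: 'n' vs 'l' !=
Hamming distance = 7


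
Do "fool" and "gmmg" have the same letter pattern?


Pattern of "fool": [0, 1, 1, 2]
Pattern of "gmmg": [0, 1, 1, 0]
Patterns do not match
Same pattern = No


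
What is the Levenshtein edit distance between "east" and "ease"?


Word 1: "east" (length 4)
Word 2: "ease" (length 4)
One optimal edit sequence (insert/delete/substitute each cost 1):
  1. keep 'e'
  2. keep 'a'
  3. keep 's'
  4. substitute 't' -> 'e'  (+1)
Total edit operations: 1
Edit distance = 1


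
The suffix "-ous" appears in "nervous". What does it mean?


Suffix: -ous
As in: nervous -> nerve + -ous, with a spelling change
Meaning = having quality of


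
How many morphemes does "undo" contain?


Word: "undo"
Morphemes: un- | do
Each morpheme carries meaning
= 2 morphemes


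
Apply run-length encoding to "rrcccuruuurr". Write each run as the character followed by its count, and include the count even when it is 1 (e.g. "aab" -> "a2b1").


String: "rrcccuruuurr"
Scanning for consecutive runs:
  'r' x 2
  'c' x 3
  'u' x 1
  'r' x 1
  'u' x 3
  'r' x 2
RLE = "r2c3u1r1u3r2"


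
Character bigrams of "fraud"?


Word: "fraud" (length 5)
Number of bigrams = 5 - 2 + 1 = 4
  Position 0: "fr"
  Position 1: "ra"
  Position 2: "au"
  Position 3: "ud"
Bigrams = "fr", "ra", "au", "ud"


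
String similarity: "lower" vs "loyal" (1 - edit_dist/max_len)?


Word 1: "lower" (length 5)
Word 2: "loyal" (length 5)
One optimal edit sequence:
  1. keep 'l'
  2. keep 'o'
  3. substitute 'w' -> 'y'  (+1)
  4. substitute 'e' -> 'a'  (+1)
  5. substitute 'r' -> 'l'  (+1)
Edit distance = 3
Max length = max(5, 5) = 5
Similarity = 1 - 3/5
= 0.4000


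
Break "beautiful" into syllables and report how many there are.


Word: "beautiful"
Syllable breakdown: beau-ti-ful
Counting: 3 parts
= 3 syllables


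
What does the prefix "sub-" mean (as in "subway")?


Prefix: sub-
Example: subway (sub- + way)
Meaning = under / below


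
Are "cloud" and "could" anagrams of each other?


Word 1: "cloud" → sorted: cdlou
Word 2: "could" → sorted: cdlou
Same letters? cdlou == cdlou
Anagram = Yes


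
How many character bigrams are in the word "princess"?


Word: "princess" (length 8)
Number of 2-grams = length - 2 + 1 = 8 - 2 + 1
= 7


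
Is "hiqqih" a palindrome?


Word: "hiqqih"
Reversed: "hiqqih"
Forward == Backward? hiqqih == hiqqih
Palindrome = Yes


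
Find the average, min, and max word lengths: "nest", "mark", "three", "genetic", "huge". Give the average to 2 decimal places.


Lengths: "nest"=4, "mark"=4, "three"=5, "genetic"=7, "huge"=4
Sum = 24, Count = 5
Average = 24/5 = 4.80
= avg=4.80, min=4, max=7


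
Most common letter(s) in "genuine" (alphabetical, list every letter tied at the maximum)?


Word: "genuine"
Letter counts:
  'e': 2
  'g': 1
  'i': 1
  'n': 2
  'u': 1
Maximum count = 2
Most frequent = 'e', 'n' (2 times each)


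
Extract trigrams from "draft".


Word: "draft" (length 5)
Number of trigrams = 5 - 3 + 1 = 3
  Position 0: "dra"
  Position 1: "raf"
  Position 2: "aft"
Trigrams = "dra", "raf", "aft"


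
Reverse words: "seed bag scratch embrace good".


Original: "seed bag scratch embrace good"
Words (1..n): seed | bag | scratch | embrace | good
Reversed (n..1): good | embrace | scratch | bag | seed
Result = "good embrace scratch bag seed"


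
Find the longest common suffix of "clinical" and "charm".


Word 1: "clinical"
Word 2: "charm"
Comparing from end:
  Pos -1: 'l' != 'm' (stop)
LCS = "" (length 0)


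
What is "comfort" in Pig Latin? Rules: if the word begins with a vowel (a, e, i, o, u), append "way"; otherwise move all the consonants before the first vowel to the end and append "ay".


Word: "comfort"
Starts with consonant(s) → move to end, add 'ay'
Consonant cluster: "c"
Pig Latin = "omfortcay"


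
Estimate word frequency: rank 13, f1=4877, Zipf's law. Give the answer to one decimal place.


Zipf's law: f(r) = f(1) / r
f(1) = 4877
f(13) = 4877 / 13
= 375.2 occurrences


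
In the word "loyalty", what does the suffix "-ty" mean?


Suffix: -ty
Example: loyalty (loyal + -ty)
Meaning = quality of


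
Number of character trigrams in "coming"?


Word: "coming" (length 6)
Number of 3-grams = length - 3 + 1 = 6 - 3 + 1
= 4


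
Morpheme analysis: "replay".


Word: "replay"
Morphemes: re- + play
Each morpheme carries meaning
= 2 morphemes


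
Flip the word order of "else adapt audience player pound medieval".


Original: "else adapt audience player pound medieval"
Words (1..n): else | adapt | audience | player | pound | medieval
Reversed (n..1): medieval | pound | player | audience | adapt | else
Result = "medieval pound player audience adapt else"


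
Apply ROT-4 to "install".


Word: "install"
Shift: 4
Each letter → (letter + shift) mod 26:
  'i' (8) + 4 = 12 → 'm'
  'n' (13) + 4 = 17 → 'r'
  's' (18) + 4 = 22 → 'w'
  't' (19) + 4 = 23 → 'x'
  'a' (0) + 4 = 4 → 'e'
  'l' (11) + 4 = 15 → 'p'
  'l' (11) + 4 = 15 → 'p'
Result = "mrwxepp"


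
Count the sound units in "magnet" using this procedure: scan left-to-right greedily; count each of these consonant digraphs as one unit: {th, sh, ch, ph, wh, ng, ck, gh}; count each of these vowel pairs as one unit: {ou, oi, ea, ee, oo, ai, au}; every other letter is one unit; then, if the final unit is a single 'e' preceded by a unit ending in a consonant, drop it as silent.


Word: "magnet" (6 letters)
Left-to-right scan:
  1. 'm' (letter)
  2. 'a' (letter)
  3. 'g' (letter)
  4. 'n' (letter)
  5. 'e' (letter)
  6. 't' (letter)
Units from scan: 6
Sound units = 6 units


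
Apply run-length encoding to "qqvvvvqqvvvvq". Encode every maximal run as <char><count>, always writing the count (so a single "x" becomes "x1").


String: "qqvvvvqqvvvvq"
Scanning for consecutive runs:
  'q' x 2
  'v' x 4
  'q' x 2
  'v' x 4
  'q' x 1
RLE = "q2v4q2v4q1"


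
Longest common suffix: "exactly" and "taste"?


Word 1: "exactly"
Word 2: "taste"
Comparing from end:
  Pos -1: 'y' != 'e' (stop)
LCS = "" (length 0)


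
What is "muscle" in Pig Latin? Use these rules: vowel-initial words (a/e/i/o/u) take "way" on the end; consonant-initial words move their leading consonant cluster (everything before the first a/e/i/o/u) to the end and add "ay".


Word: "muscle"
Starts with consonant(s) → move to end, add 'ay'
Consonant cluster: "m"
Pig Latin = "usclemay"


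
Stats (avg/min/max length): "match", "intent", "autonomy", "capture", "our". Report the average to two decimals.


Lengths: "match"=5, "intent"=6, "autonomy"=8, "capture"=7, "our"=3
Sum = 29, Count = 5
Average = 29/5 = 5.80
= avg=5.80, min=3, max=8


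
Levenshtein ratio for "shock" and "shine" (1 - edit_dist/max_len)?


Word 1: "shock" (length 5)
Word 2: "shine" (length 5)
One optimal edit sequence:
  1. keep 's'
  2. keep 'h'
  3. substitute 'o' -> 'i'  (+1)
  4. substitute 'c' -> 'n'  (+1)
  5. substitute 'k' -> 'e'  (+1)
Edit distance = 3
Max length = max(5, 5) = 5
Similarity = 1 - 3/5
= 0.4000


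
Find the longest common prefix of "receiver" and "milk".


Word 1: "receiver"
Word 2: "milk"
Comparing from start:
  Pos 0: 'r' != 'm' (stop)
LCP = "" (length 0)


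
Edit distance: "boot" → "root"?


Word 1: "boot" (length 4)
Word 2: "root" (length 4)
One optimal edit sequence (insert/delete/substitute each cost 1):
  1. substitute 'b' -> 'r'  (+1)
  2. keep 'o'
  3. keep 'o'
  4. keep 't'
Total edit operations: 1
Edit distance = 1


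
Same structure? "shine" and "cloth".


Pattern of "shine": [0, 1, 2, 3, 4]
Pattern of "cloth": [0, 1, 2, 3, 4]
Patterns match
Same pattern = Yes


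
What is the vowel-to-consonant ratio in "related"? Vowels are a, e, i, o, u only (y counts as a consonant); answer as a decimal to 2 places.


Word: "related"
Vowels (a,e,i,o,u): 3
Consonants: 4
Ratio = 3/4
= 0.75


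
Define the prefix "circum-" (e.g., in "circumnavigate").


Prefix: circum-
As in: circumnavigate -> circum- + navigate
Meaning = around


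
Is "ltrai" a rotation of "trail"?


Word: "trail", Candidate: "ltrai"
Method: check if candidate is substring of word+word
"trailtrail" contains "ltrai"? Yes
Is rotation = Yes


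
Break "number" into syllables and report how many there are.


Word: "number"
Syllable breakdown: num-ber
Counting: 2 parts
= 2 syllables


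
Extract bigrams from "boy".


Word: "boy" (length 3)
Number of bigrams = 3 - 2 + 1 = 2
  Position 0: "bo"
  Position 1: "oy"
Bigrams = "bo", "oy"


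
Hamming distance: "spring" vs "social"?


Comparing character by character (same length = 6):
  Pos 0: 's' vs 's' =
  Pos 1: 'p' vs 'o' !=
  Pos 2: 'r' vs 'c' !=
  Pos 3: 'i' vs 'i' =
  Pos 4: 'n' vs 'a' !=
  Pos 5: 'g' vs 'l' !=
Hamming distance = 4


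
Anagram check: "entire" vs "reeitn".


Word 1: "entire" → sorted: eeinrt
Word 2: "reeitn" → sorted: eeinrt
Same letters? eeinrt == eeinrt
Anagram = Yes


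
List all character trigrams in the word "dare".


Word: "dare" (length 4)
Number of trigrams = 4 - 3 + 1 = 2
  Position 0: "dar"
  Position 1: "are"
Trigrams = "dar", "are"


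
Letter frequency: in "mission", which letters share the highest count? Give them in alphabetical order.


Word: "mission"
Letter counts:
  'i': 2
  'm': 1
  'n': 1
  'o': 1
  's': 2
Maximum count = 2
Most frequent = 'i', 's' (2 times each)


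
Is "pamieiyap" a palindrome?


Word: "pamieiyap"
Reversed: "payieimap"
Forward == Backward? pamieiyap != payieimap
Palindrome = No


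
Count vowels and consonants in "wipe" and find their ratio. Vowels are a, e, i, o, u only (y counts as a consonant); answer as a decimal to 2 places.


Word: "wipe"
Vowels (a,e,i,o,u): 2
Consonants: 2
Ratio = 2/2
= 1.00


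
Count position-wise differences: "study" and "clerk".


Comparing character by character (same length = 5):
  Pos 0: 's' vs 'c' !=
  Pos 1: 't' vs 'l' !=
  Pos 2: 'u' vs 'e' !=
  Pos 3: 'd' vs 'r' !=
  Pos 4: 'y' vs 'k' !=
Hamming distance = 5


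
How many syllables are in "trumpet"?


Word: "trumpet"
Syllable breakdown: trum-pet
Counting: 2 parts
= 2 syllables


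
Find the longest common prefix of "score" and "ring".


Word 1: "score"
Word 2: "ring"
Comparing from start:
  Pos 0: 's' != 'r' (stop)
LCP = "" (length 0)


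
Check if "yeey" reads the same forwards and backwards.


Word: "yeey"
Reversed: "yeey"
Forward == Backward? yeey == yeey
Palindrome = Yes


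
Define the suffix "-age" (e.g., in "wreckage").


Suffix: -age
As in: wreckage -> wreck + -age
Meaning = result / collection


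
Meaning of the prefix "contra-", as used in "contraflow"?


Prefix: contra-
As in: contraflow -> contra- + flow
Meaning = against


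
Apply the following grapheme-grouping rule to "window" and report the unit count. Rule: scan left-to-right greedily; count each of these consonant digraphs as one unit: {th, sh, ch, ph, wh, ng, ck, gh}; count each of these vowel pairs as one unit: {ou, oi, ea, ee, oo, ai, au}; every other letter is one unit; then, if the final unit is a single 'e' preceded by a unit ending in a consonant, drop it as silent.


Word: "window" (6 letters)
Left-to-right scan:
  [1] 'w' (letter)
  [2] 'i' (letter)
  [3] 'n' (letter)
  [4] 'd' (letter)
  [5] 'o' (letter)
  [6] 'w' (letter)
Units from scan: 6
Sound units = 6 units


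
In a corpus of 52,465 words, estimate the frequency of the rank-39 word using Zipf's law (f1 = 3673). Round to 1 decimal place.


Zipf's law: f(r) = f(1) / r
f(1) = 3673
f(39) = 3673 / 39
= 94.2 occurrences


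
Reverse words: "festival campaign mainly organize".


Original: "festival campaign mainly organize"
Words (1..n): festival | campaign | mainly | organize
Reversed (n..1): organize | mainly | campaign | festival
Result = "organize mainly campaign festival"


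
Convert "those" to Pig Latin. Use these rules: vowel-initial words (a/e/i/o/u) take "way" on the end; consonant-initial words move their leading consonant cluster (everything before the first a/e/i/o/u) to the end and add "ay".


Word: "those"
Starts with consonant(s) → move to end, add 'ay'
Consonant cluster: "th"
Pig Latin = "osethay"


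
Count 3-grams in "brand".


Word: "brand" (length 5)
Number of 3-grams = length - 3 + 1 = 5 - 3 + 1
= 3


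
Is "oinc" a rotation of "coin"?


Word: "coin", Candidate: "oinc"
Method: check if candidate is substring of word+word
"coincoin" contains "oinc"? Yes
Is rotation = Yes


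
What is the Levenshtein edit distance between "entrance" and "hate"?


Word 1: "entrance" (length 8)
Word 2: "hate" (length 4)
One optimal edit sequence (insert/delete/substitute each cost 1):
  1. delete 'e'  (+1)
  2. delete 'n'  (+1)
  3. delete 't'  (+1)
  4. substitute 'r' -> 'h'  (+1)
  5. keep 'a'
  6. delete 'n'  (+1)
  7. substitute 'c' -> 't'  (+1)
  8. keep 'e'
Total edit operations: 6
Edit distance = 6


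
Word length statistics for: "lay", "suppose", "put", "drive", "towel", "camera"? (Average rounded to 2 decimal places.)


Lengths: "lay"=3, "suppose"=7, "put"=3, "drive"=5, "towel"=5, "camera"=6
Sum = 29, Count = 6
Average = 29/6 = 4.83
= avg=4.83, min=3, max=7


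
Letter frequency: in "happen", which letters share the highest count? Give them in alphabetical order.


Word: "happen"
Letter counts:
  'a': 1
  'e': 1
  'h': 1
  'n': 1
  'p': 2
Maximum count = 2
Most frequent = 'p' (2 times each)


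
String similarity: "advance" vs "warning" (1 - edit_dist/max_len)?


Word 1: "advance" (length 7)
Word 2: "warning" (length 7)
One optimal edit sequence:
  1. insert 'w'  (+1)
  2. keep 'a'
  3. substitute 'd' -> 'r'  (+1)
  4. substitute 'v' -> 'n'  (+1)
  5. substitute 'a' -> 'i'  (+1)
  6. keep 'n'
  7. delete 'c'  (+1)
  8. substitute 'e' -> 'g'  (+1)
Edit distance = 6
Max length = max(7, 7) = 7
Similarity = 1 - 6/7
= 0.1429


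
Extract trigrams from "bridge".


Word: "bridge" (length 6)
Number of trigrams = 6 - 3 + 1 = 4
  Position 0: "bri"
  Position 1: "rid"
  Position 2: "idg"
  Position 3: "dge"
Trigrams = "bri", "rid", "idg", "dge"


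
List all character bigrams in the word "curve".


Word: "curve" (length 5)
Number of bigrams = 5 - 2 + 1 = 4
  Position 0: "cu"
  Position 1: "ur"
  Position 2: "rv"
  Position 3: "ve"
Bigrams = "cu", "ur", "rv", "ve"


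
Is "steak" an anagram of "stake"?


Word 1: "stake" → sorted: aekst
Word 2: "steak" → sorted: aekst
Same letters? aekst == aekst
Anagram = Yes


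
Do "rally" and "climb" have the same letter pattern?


Pattern of "rally": [0, 1, 2, 2, 3]
Pattern of "climb": [0, 1, 2, 3, 4]
Patterns do not match
Same pattern = No


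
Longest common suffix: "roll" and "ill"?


Word 1: "roll"
Word 2: "ill"
Comparing from end:
  Pos -1: 'l' == 'l'
  Pos -2: 'l' == 'l'
  Pos -3: 'o' != 'i' (stop)
LCS = "ll" (length 2)


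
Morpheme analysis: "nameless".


Word: "nameless"
Morphemes: name + -less
Each morpheme carries meaning
= 2 morphemes


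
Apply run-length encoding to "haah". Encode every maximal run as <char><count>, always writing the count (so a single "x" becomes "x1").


String: "haah"
Scanning for consecutive runs:
  'h' x 1
  'a' x 2
  'h' x 1
RLE = "h1a2h1"


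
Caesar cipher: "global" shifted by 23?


Word: "global"
Shift: 23
Each letter → (letter + shift) mod 26:
  'g' (6) + 23 = 3 → 'd'
  'l' (11) + 23 = 8 → 'i'
  'o' (14) + 23 = 11 → 'l'
  'b' (1) + 23 = 24 → 'y'
  'a' (0) + 23 = 23 → 'x'
  'l' (11) + 23 = 8 → 'i'
Result = "dilyxi"


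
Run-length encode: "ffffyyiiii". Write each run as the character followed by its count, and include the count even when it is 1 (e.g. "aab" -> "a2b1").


String: "ffffyyiiii"
Scanning for consecutive runs:
  'f' x 4
  'y' x 2
  'i' x 4
RLE = "f4y2i4"


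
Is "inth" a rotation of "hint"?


Word: "hint", Candidate: "inth"
Method: check if candidate is substring of word+word
"hinthint" contains "inth"? Yes
Is rotation = Yes


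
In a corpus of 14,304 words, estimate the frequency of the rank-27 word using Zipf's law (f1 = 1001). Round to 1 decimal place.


Zipf's law: f(r) = f(1) / r
f(1) = 1001
f(27) = 1001 / 27
= 37.1 occurrences


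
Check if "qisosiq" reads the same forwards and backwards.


Word: "qisosiq"
Reversed: "qisosiq"
Forward == Backward? qisosiq == qisosiq
Palindrome = Yes


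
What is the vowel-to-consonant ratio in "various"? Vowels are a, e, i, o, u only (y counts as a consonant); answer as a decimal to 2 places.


Word: "various"
Vowels (a,e,i,o,u): 4
Consonants: 3
Ratio = 4/3
= 1.33


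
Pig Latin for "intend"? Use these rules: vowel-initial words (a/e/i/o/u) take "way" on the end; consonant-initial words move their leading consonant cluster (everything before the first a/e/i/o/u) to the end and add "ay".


Word: "intend"
Starts with vowel → add 'way'
Pig Latin = "intendway"


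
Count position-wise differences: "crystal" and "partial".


Comparing character by character (same length = 7):
  Pos 0: 'c' vs 'p' !=
  Pos 1: 'r' vs 'a' !=
  Pos 2: 'y' vs 'r' !=
  Pos 3: 's' vs 't' !=
  Pos 4: 't' vs 'i' !=
  Pos 5: 'a' vs 'a' =
  Pos 6: 'l' vs 'l' =
Hamming distance = 5


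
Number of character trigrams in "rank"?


Word: "rank" (length 4)
Number of 3-grams = length - 3 + 1 = 4 - 3 + 1
= 2


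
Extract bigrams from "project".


Word: "project" (length 7)
Number of bigrams = 7 - 2 + 1 = 6
  Position 0: "pr"
  Position 1: "ro"
  Position 2: "oj"
  Position 3: "je"
  Position 4: "ec"
  Position 5: "ct"
Bigrams = "pr", "ro", "oj", "je", "ec", "ct"


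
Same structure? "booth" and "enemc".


Pattern of "booth": [0, 1, 1, 2, 3]
Pattern of "enemc": [0, 1, 0, 2, 3]
Patterns do not match
Same pattern = No


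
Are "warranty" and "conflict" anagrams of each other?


Word 1: "warranty" → sorted: aanrrtwy
Word 2: "conflict" → sorted: ccfilnot
Same letters? aanrrtwy != ccfilnot
Anagram = No


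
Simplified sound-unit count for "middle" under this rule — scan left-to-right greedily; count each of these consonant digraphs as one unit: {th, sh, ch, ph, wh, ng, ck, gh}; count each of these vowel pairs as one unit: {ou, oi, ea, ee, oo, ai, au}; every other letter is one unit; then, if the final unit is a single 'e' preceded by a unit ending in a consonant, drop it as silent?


Word: "middle" (6 letters)
Left-to-right scan:
  (1) 'm' (letter)
  (2) 'i' (letter)
  (3) 'd' (letter)
  (4) 'd' (letter)
  (5) 'l' (letter)
  (6) 'e' (letter)
Units from scan: 6
Final unit is 'e' after a consonant -> drop as silent (-1)
Sound units = 5 units


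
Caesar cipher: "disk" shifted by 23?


Word: "disk"
Shift: 23
Each letter → (letter + shift) mod 26:
  'd' (3) + 23 = 0 → 'a'
  'i' (8) + 23 = 5 → 'f'
  's' (18) + 23 = 15 → 'p'
  'k' (10) + 23 = 7 → 'h'
Result = "afph"


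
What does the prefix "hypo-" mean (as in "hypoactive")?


Prefix: hypo-
Example: hypoactive = hypo- + active
Meaning = under / below normal


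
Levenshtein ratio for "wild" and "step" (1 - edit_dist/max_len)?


Word 1: "wild" (length 4)
Word 2: "step" (length 4)
One optimal edit sequence:
  1. substitute 'w' -> 's'  (+1)
  2. substitute 'i' -> 't'  (+1)
  3. substitute 'l' -> 'e'  (+1)
  4. substitute 'd' -> 'p'  (+1)
Edit distance = 4
Max length = max(4, 4) = 4
Similarity = 1 - 4/4
= 0.0000


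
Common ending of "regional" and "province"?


Word 1: "regional"
Word 2: "province"
Comparing from end:
  Pos -1: 'l' != 'e' (stop)
LCS = "" (length 0)


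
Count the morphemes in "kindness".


Word: "kindness"
Morphemes: kind / -ness
Each morpheme carries meaning
= 2 morphemes


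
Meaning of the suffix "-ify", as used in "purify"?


Suffix: -ify
Example: purify = pure + -ify, with a spelling change
Meaning = to make


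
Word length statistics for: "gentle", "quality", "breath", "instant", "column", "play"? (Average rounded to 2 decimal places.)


Lengths: "gentle"=6, "quality"=7, "breath"=6, "instant"=7, "column"=6, "play"=4
Sum = 36, Count = 6
Average = 36/6 = 6.00
= avg=6.00, min=4, max=7


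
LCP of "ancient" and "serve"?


Word 1: "ancient"
Word 2: "serve"
Comparing from start:
  Pos 0: 'a' != 's' (stop)
LCP = "" (length 0)


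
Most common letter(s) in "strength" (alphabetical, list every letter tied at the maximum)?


Word: "strength"
Letter counts:
  'e': 1
  'g': 1
  'h': 1
  'n': 1
  'r': 1
  's': 1
  't': 2
Maximum count = 2
Most frequent = 't' (2 times each)


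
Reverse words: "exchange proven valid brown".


Original: "exchange proven valid brown"
Words (1..n): exchange | proven | valid | brown
Reversed (n..1): brown | valid | proven | exchange
Result = "brown valid proven exchange"


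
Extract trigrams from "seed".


Word: "seed" (length 4)
Number of trigrams = 4 - 3 + 1 = 2
  Position 0: "see"
  Position 1: "eed"
Trigrams = "see", "eed"


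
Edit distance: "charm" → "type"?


Word 1: "charm" (length 5)
Word 2: "type" (length 4)
One optimal edit sequence (insert/delete/substitute each cost 1):
  1. delete 'c'  (+1)
  2. substitute 'h' -> 't'  (+1)
  3. substitute 'a' -> 'y'  (+1)
  4. substitute 'r' -> 'p'  (+1)
  5. substitute 'm' -> 'e'  (+1)
Total edit operations: 5
Edit distance = 5


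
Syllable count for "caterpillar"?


Word: "caterpillar"
Syllable breakdown: cat | er | pil | lar
Counting: 4 parts
= 4 syllables


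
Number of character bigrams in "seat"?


Word: "seat" (length 4)
Number of 2-grams = length - 2 + 1 = 4 - 2 + 1
= 3


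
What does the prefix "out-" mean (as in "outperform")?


Prefix: out-
As in: outperform -> out- + perform
Meaning = surpass


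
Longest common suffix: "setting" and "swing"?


Word 1: "setting"
Word 2: "swing"
Comparing from end:
  Pos -1: 'g' == 'g'
  Pos -2: 'n' == 'n'
  Pos -3: 'i' == 'i'
  Pos -4: 't' != 'w' (stop)
LCS = "ing" (length 3)


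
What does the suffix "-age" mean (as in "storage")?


Suffix: -age
As in: storage -> store + -age, with a spelling change
Meaning = result / collection


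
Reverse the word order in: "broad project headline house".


Original: "broad project headline house"
Words (1..n): broad | project | headline | house
Reversed (n..1): house | headline | project | broad
Result = "house headline project broad"


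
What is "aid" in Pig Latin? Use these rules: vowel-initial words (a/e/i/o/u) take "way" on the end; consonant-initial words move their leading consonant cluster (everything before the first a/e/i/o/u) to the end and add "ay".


Word: "aid"
Starts with vowel → add 'way'
Pig Latin = "aidway"


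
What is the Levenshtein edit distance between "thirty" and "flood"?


Word 1: "thirty" (length 6)
Word 2: "flood" (length 5)
One optimal edit sequence (insert/delete/substitute each cost 1):
  1. delete 't'  (+1)
  2. substitute 'h' -> 'f'  (+1)
  3. substitute 'i' -> 'l'  (+1)
  4. substitute 'r' -> 'o'  (+1)
  5. substitute 't' -> 'o'  (+1)
  6. substitute 'y' -> 'd'  (+1)
Total edit operations: 6
Edit distance = 6


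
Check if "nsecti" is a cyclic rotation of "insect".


Word: "insect", Candidate: "nsecti"
Method: check if candidate is substring of word+word
"insectinsect" contains "nsecti"? Yes
Is rotation = Yes


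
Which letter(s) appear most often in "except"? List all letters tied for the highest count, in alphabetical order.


Word: "except"
Letter counts:
  'c': 1
  'e': 2
  'p': 1
  't': 1
  'x': 1
Maximum count = 2
Most frequent = 'e' (2 times each)


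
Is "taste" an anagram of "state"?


Word 1: "state" → sorted: aestt
Word 2: "taste" → sorted: aestt
Same letters? aestt == aestt
Anagram = Yes


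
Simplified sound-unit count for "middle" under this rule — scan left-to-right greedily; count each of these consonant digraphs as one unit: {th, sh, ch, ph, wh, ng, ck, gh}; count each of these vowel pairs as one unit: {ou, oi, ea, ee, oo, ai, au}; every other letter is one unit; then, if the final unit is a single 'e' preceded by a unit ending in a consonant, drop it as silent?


Word: "middle" (6 letters)
Left-to-right scan:
  [1] 'm' (letter)
  [2] 'i' (letter)
  [3] 'd' (letter)
  [4] 'd' (letter)
  [5] 'l' (letter)
  [6] 'e' (letter)
Units from scan: 6
Final unit is 'e' after a consonant -> drop as silent (-1)
Sound units = 5 units


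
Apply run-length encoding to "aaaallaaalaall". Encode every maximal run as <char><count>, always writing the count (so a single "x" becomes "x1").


String: "aaaallaaalaall"
Scanning for consecutive runs:
  'a' x 4
  'l' x 2
  'a' x 3
  'l' x 1
  'a' x 2
  'l' x 2
RLE = "a4l2a3l1a2l2"


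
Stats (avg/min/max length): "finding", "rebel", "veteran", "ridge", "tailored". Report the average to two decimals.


Lengths: "finding"=7, "rebel"=5, "veteran"=7, "ridge"=5, "tailored"=8
Sum = 32, Count = 5
Average = 32/5 = 6.40
= avg=6.40, min=5, max=8


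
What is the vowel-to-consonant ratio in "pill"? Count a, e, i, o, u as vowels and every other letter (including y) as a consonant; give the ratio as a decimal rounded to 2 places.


Word: "pill"
Vowels (a,e,i,o,u): 1
Consonants: 3
Ratio = 1/3
= 0.33


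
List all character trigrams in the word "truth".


Word: "truth" (length 5)
Number of trigrams = 5 - 3 + 1 = 3
  Position 0: "tru"
  Position 1: "rut"
  Position 2: "uth"
Trigrams = "tru", "rut", "uth"
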